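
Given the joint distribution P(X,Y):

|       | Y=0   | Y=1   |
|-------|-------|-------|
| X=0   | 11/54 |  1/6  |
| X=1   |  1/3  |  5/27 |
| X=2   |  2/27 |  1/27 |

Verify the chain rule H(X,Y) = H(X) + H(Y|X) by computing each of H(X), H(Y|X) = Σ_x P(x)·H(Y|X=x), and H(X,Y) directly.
H(X) = 1.3743 bits, H(Y|X) = 0.9573 bits, H(X,Y) = 2.3315 bits

Marginal of X (row sums):
  P(X=0) = 11/54 + 1/6 = 10/27
  P(X=1) = 1/3 + 5/27 = 14/27
  P(X=2) = 2/27 + 1/27 = 1/9
H(X) = -[(10/27)·log₂(10/27) + (14/27)·log₂(14/27) + (1/9)·log₂(1/9)]
  = 0.530726 + 0.491313 + 0.352214 = 1.3743 bits

H(Y|X) = Σ_x P(x)·H(Y|X=x):
  X=0: P(X=0) = 10/27, P(Y|X=0) = (11/20, 9/20) → H(Y|X=0) = 0.992774
  X=1: P(X=1) = 14/27, P(Y|X=1) = (9/14, 5/14) → H(Y|X=1) = 0.940286
  X=2: P(X=2) = 1/9, P(Y|X=2) = (2/3, 1/3) → H(Y|X=2) = 0.918296
H(Y|X) = (10/27)·0.992774 + (14/27)·0.940286 + (1/9)·0.918296 = 0.9573 bits

H(X,Y) = -Σ_{x,y} P(x,y) log₂ P(x,y). Per-cell terms -P(x,y)·log₂P(x,y):
  X=0: 0.467593, 0.430827
  X=1: 0.528321, 0.450548
  X=2: 0.278140, 0.176107
Sum of the 6 terms: H(X,Y) = 2.3315 bits

Chain rule check:
  H(X) + H(Y|X) = 1.3743 + 0.9573 = 2.3316 bits
  H(X,Y) = 2.3315 bits
✓ Chain rule verified (Δ = 0.0001 is 4-dp rounding noise: each of the three values was rounded independently).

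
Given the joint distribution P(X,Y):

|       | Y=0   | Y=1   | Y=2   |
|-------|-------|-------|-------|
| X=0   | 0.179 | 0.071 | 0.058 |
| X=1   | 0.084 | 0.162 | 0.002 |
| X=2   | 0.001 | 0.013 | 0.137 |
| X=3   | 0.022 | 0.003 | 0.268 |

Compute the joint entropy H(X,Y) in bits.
2.8367 bits

H(X,Y) = -Σ_{x,y} P(x,y) log₂ P(x,y). Per-cell terms -P(x,y)·log₂P(x,y):
  X=0: 0.44427, 0.27094, 0.23825
  X=1: 0.30017, 0.42540, 0.01793
  X=2: 0.00997, 0.08145, 0.39288
  X=3: 0.12114, 0.02514, 0.50912
Sum of the 12 terms: H(X,Y) = 2.8367 bits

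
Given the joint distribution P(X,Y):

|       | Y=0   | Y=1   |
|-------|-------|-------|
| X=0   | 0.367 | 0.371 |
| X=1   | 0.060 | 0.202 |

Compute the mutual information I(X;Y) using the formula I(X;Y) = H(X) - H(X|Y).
0.0432 bits

I(X;Y) = H(X) - H(X|Y)

Marginal of X (row sums):
  P(X=0) = 0.367 + 0.371 = 0.738
  P(X=1) = 0.060 + 0.202 = 0.262
H(X) = -[0.738·log₂(0.738) + 0.262·log₂(0.262)]
  = 0.32347 + 0.50628 = 0.82975 bits

Marginal of Y (column sums):
  P(Y=0) = 0.367 + 0.060 = 0.427
  P(Y=1) = 0.371 + 0.202 = 0.573
H(X|Y) = Σ_y P(y)·H(X|Y=y):
  Y=0: P(Y=0) = 0.427, P(X|Y=0) = (367/427, 60/427) → H(X|Y=0) = 0.58559
  Y=1: P(Y=1) = 0.573, P(X|Y=1) = (371/573, 202/573) → H(X|Y=1) = 0.93631
H(X|Y) = 0.427·0.58559 + 0.573·0.93631 = 0.78655 bits

I(X;Y) = H(X) - H(X|Y) = 0.82975 - 0.78655 = 0.0432 bits

Cross-check via I(X;Y) = H(X) + H(Y) - H(X,Y): computing H(Y) from the column sums and H(X,Y) from the 4 cells in the same way gives H(Y) = 0.98457 bits and H(X,Y) = 1.77112 bits, so
I(X;Y) = 0.82975 + 0.98457 - 1.77112 = 0.0432 bits ✓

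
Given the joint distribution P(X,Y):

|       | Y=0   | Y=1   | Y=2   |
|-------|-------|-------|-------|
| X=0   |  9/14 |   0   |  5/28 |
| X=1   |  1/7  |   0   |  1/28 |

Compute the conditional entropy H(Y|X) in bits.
0.7494 bits

H(Y|X) = H(X,Y) - H(X)

H(X,Y) = -Σ_{x,y} P(x,y) log₂ P(x,y). Per-cell terms -P(x,y)·log₂P(x,y):
  X=0: 0.409776, 0.000000, 0.443826
  X=1: 0.401051, 0.000000, 0.171691
  (cells with P = 0 contribute 0)
Sum of the 6 terms: H(X,Y) = 1.42634 bits

Marginal of X (row sums):
  P(X=0) = 9/14 + 0 + 5/28 = 23/28
  P(X=1) = 1/7 + 0 + 1/28 = 5/28
H(X) = -[(23/28)·log₂(23/28) + (5/28)·log₂(5/28)]
  = 0.233116 + 0.443826 = 0.67694 bits

H(Y|X) = H(X,Y) - H(X) = 1.42634 - 0.67694 = 0.7494 bits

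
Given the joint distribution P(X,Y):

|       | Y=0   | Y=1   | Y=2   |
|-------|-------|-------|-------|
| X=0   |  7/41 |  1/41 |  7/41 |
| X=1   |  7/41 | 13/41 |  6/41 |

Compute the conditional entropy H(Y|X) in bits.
1.4206 bits

H(Y|X) = H(X,Y) - H(X)

H(X,Y) = -Σ_{x,y} P(x,y) log₂ P(x,y). Per-cell terms -P(x,y)·log₂P(x,y):
  X=0: 0.4354, 0.1307, 0.4354
  X=1: 0.4354, 0.5254, 0.4057
Sum of the 6 terms: H(X,Y) = 2.3680 bits

Marginal of X (row sums):
  P(X=0) = 7/41 + 1/41 + 7/41 = 15/41
  P(X=1) = 7/41 + 13/41 + 6/41 = 26/41
H(X) = -[(15/41)·log₂(15/41) + (26/41)·log₂(26/41)]
  = 0.5307 + 0.4167 = 0.9474 bits

H(Y|X) = H(X,Y) - H(X) = 2.3680 - 0.9474 = 1.4206 bits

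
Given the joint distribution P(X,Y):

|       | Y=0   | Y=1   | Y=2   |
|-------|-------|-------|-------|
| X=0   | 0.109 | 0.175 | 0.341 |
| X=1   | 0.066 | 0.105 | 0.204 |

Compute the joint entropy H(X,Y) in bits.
2.3859 bits

H(X,Y) = -Σ_{x,y} P(x,y) log₂ P(x,y). Per-cell terms -P(x,y)·log₂P(x,y):
  X=0: 0.3485, 0.4401, 0.5293
  X=1: 0.2588, 0.3414, 0.4678
Sum of the 6 terms: H(X,Y) = 2.3859 bits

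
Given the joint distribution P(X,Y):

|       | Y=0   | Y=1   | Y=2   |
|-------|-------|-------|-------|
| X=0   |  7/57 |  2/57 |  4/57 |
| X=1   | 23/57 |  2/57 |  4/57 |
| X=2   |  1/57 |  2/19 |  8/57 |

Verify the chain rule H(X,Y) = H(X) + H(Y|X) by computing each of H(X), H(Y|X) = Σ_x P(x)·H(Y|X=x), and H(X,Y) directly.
H(X) = 1.4892 bits, H(Y|X) = 1.1296 bits, H(X,Y) = 2.6188 bits

Marginal of X (row sums):
  P(X=0) = 7/57 + 2/57 + 4/57 = 13/57
  P(X=1) = 23/57 + 2/57 + 4/57 = 29/57
  P(X=2) = 1/57 + 2/19 + 8/57 = 5/19
H(X) = -[(13/57)·log₂(13/57) + (29/57)·log₂(29/57) + (5/19)·log₂(5/19)]
  = 0.48635 + 0.49601 + 0.50684 = 1.4892 bits

H(Y|X) = Σ_x P(x)·H(Y|X=x):
  X=0: P(X=0) = 13/57, P(Y|X=0) = (7/13, 2/13, 4/13) → H(Y|X=0) = 1.41956
  X=1: P(X=1) = 29/57, P(Y|X=1) = (23/29, 2/29, 4/29) → H(Y|X=1) = 0.92550
  X=2: P(X=2) = 5/19, P(Y|X=2) = (1/15, 2/5, 8/15) → H(Y|X=2) = 1.27291
H(Y|X) = (13/57)·1.41956 + (29/57)·0.92550 + (5/19)·1.27291 = 1.1296 bits

H(X,Y) = -Σ_{x,y} P(x,y) log₂ P(x,y). Per-cell terms -P(x,y)·log₂P(x,y):
  X=0: 0.37156, 0.16958, 0.26897
  X=1: 0.52833, 0.16958, 0.26897
  X=2: 0.10233, 0.34189, 0.39760
Sum of the 9 terms: H(X,Y) = 2.6188 bits

Chain rule check:
  H(X) + H(Y|X) = 1.4892 + 1.1296 = 2.6188 bits
  H(X,Y) = 2.6188 bits
✓ Chain rule verified.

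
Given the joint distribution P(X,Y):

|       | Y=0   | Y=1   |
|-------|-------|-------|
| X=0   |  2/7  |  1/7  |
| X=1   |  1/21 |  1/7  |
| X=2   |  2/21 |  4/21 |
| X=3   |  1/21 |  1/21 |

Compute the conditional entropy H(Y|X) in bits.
0.9057 bits

H(Y|X) = H(X,Y) - H(X)

H(X,Y) = -Σ_{x,y} P(x,y) log₂ P(x,y). Per-cell terms -P(x,y)·log₂P(x,y):
  X=0: 0.51639, 0.40105
  X=1: 0.20916, 0.40105
  X=2: 0.32308, 0.45568
  X=3: 0.20916, 0.20916
Sum of the 8 terms: H(X,Y) = 2.7247 bits

Marginal of X (row sums):
  P(X=0) = 2/7 + 1/7 = 3/7
  P(X=1) = 1/21 + 1/7 = 4/21
  P(X=2) = 2/21 + 4/21 = 2/7
  P(X=3) = 1/21 + 1/21 = 2/21
H(X) = -[(3/7)·log₂(3/7) + (4/21)·log₂(4/21) + (2/7)·log₂(2/7) + (2/21)·log₂(2/21)]
  = 0.52388 + 0.45568 + 0.51639 + 0.32308 = 1.8190 bits

H(Y|X) = H(X,Y) - H(X) = 2.7247 - 1.8190 = 0.9057 bits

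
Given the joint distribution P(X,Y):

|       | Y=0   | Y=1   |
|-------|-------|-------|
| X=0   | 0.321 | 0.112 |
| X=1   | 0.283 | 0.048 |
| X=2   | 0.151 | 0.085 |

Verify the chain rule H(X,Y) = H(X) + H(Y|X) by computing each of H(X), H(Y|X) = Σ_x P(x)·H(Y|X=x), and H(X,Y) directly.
H(X) = 1.5425 bits, H(Y|X) = 0.7773 bits, H(X,Y) = 2.3198 bits

Marginal of X (row sums):
  P(X=0) = 0.321 + 0.112 = 0.433
  P(X=1) = 0.283 + 0.048 = 0.331
  P(X=2) = 0.151 + 0.085 = 0.236
H(X) = -[0.433·log₂(0.433) + 0.331·log₂(0.331) + 0.236·log₂(0.236)]
  = 0.522874 + 0.527977 + 0.491621 = 1.5425 bits

H(Y|X) = Σ_x P(x)·H(Y|X=x):
  X=0: P(X=0) = 0.433, P(Y|X=0) = (321/433, 112/433) → H(Y|X=0) = 0.824718
  X=1: P(X=1) = 0.331, P(Y|X=1) = (283/331, 48/331) → H(Y|X=1) = 0.597224
  X=2: P(X=2) = 0.236, P(Y|X=2) = (151/236, 85/236) → H(Y|X=2) = 0.942824
H(Y|X) = 0.433·0.824718 + 0.331·0.597224 + 0.236·0.942824 = 0.7773 bits

H(X,Y) = -Σ_{x,y} P(x,y) log₂ P(x,y). Per-cell terms -P(x,y)·log₂P(x,y):
  X=0: 0.526233, 0.353744
  X=1: 0.515379, 0.210279
  X=2: 0.411834, 0.302293
Sum of the 6 terms: H(X,Y) = 2.3198 bits

Chain rule check:
  H(X) + H(Y|X) = 1.5425 + 0.7773 = 2.3198 bits
  H(X,Y) = 2.3198 bits
✓ Chain rule verified.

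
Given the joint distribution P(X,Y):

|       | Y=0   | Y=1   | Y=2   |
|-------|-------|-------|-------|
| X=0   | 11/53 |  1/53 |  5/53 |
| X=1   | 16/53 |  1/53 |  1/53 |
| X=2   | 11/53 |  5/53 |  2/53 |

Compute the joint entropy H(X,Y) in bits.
2.6085 bits

H(X,Y) = -Σ_{x,y} P(x,y) log₂ P(x,y). Per-cell terms -P(x,y)·log₂P(x,y):
  X=0: 0.4708, 0.1081, 0.3213
  X=1: 0.5216, 0.1081, 0.1081
  X=2: 0.4708, 0.3213, 0.1784
Sum of the 9 terms: H(X,Y) = 2.6085 bits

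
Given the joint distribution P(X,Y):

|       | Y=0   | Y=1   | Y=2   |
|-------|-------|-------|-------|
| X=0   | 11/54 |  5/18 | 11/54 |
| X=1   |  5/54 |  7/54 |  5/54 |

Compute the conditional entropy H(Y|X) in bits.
1.5677 bits

H(Y|X) = H(X,Y) - H(X)

H(X,Y) = -Σ_{x,y} P(x,y) log₂ P(x,y). Per-cell terms -P(x,y)·log₂P(x,y):
  X=0: 0.46759, 0.51333, 0.46759
  X=1: 0.31787, 0.38209, 0.31787
Sum of the 6 terms: H(X,Y) = 2.46634 bits

Marginal of X (row sums):
  P(X=0) = 11/54 + 5/18 + 11/54 = 37/54
  P(X=1) = 5/54 + 7/54 + 5/54 = 17/54
H(X) = -[(37/54)·log₂(37/54) + (17/54)·log₂(17/54)]
  = 0.37372 + 0.52493 = 0.89865 bits

H(Y|X) = H(X,Y) - H(X) = 2.46634 - 0.89865 = 1.5677 bits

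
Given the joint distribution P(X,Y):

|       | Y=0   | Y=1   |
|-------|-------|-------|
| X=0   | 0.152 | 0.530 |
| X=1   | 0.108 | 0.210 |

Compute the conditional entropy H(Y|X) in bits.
0.8160 bits

H(Y|X) = H(X,Y) - H(X)

H(X,Y) = -Σ_{x,y} P(x,y) log₂ P(x,y). Per-cell terms -P(x,y)·log₂P(x,y):
  X=0: 0.41311, 0.48545
  X=1: 0.34678, 0.47282
Sum of the 4 terms: H(X,Y) = 1.7182 bits

Marginal of X (row sums):
  P(X=0) = 0.152 + 0.530 = 0.682
  P(X=1) = 0.108 + 0.210 = 0.318
H(X) = -[0.682·log₂(0.682) + 0.318·log₂(0.318)]
  = 0.37657 + 0.52562 = 0.9022 bits

H(Y|X) = H(X,Y) - H(X) = 1.7182 - 0.9022 = 0.8160 bits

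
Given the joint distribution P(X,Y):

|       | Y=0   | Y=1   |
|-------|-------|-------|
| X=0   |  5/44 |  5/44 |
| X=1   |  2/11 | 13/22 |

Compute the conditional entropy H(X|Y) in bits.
0.7331 bits

H(X|Y) = H(X,Y) - H(Y)

H(X,Y) = -Σ_{x,y} P(x,y) log₂ P(x,y). Per-cell terms -P(x,y)·log₂P(x,y):
  X=0: 0.35653, 0.35653
  X=1: 0.44717, 0.44850
Sum of the 4 terms: H(X,Y) = 1.60873 bits

Marginal of Y (column sums):
  P(Y=0) = 5/44 + 2/11 = 13/44
  P(Y=1) = 5/44 + 13/22 = 31/44
H(Y) = -[(13/44)·log₂(13/44) + (31/44)·log₂(31/44)]
  = 0.51970 + 0.35596 = 0.87566 bits

H(X|Y) = H(X,Y) - H(Y) = 1.60873 - 0.87566 = 0.7331 bits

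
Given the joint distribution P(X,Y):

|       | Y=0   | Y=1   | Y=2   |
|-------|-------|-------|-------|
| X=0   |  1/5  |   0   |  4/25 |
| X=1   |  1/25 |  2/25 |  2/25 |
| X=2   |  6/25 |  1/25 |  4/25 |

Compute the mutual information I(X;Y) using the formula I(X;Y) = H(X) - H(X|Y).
0.1612 bits

I(X;Y) = H(X) - H(X|Y)

Marginal of X (row sums):
  P(X=0) = 1/5 + 0 + 4/25 = 9/25
  P(X=1) = 1/25 + 2/25 + 2/25 = 1/5
  P(X=2) = 6/25 + 1/25 + 4/25 = 11/25
H(X) = -[(9/25)·log₂(9/25) + (1/5)·log₂(1/5) + (11/25)·log₂(11/25)]
  = 0.530615 + 0.464386 + 0.521147 = 1.51615 bits

Marginal of Y (column sums):
  P(Y=0) = 1/5 + 1/25 + 6/25 = 12/25
  P(Y=1) = 0 + 2/25 + 1/25 = 3/25
  P(Y=2) = 4/25 + 2/25 + 4/25 = 2/5
H(X|Y) = Σ_y P(y)·H(X|Y=y):
  Y=0: P(Y=0) = 12/25, P(X|Y=0) = (5/12, 1/12, 1/2) → H(X|Y=0) = 1.325011
  Y=1: P(Y=1) = 3/25, P(X|Y=1) = (0, 2/3, 1/3) → H(X|Y=1) = 0.918296
  Y=2: P(Y=2) = 2/5, P(X|Y=2) = (2/5, 1/5, 2/5) → H(X|Y=2) = 1.521928
H(X|Y) = (12/25)·1.325011 + (3/25)·0.918296 + (2/5)·1.521928 = 1.35497 bits

I(X;Y) = H(X) - H(X|Y) = 1.51615 - 1.35497 = 0.1612 bits

Cross-check via I(X;Y) = H(X) + H(Y) - H(X,Y): computing H(Y) from the column sums and H(X,Y) from the 9 cells in the same way gives H(Y) = 1.40411 bits and H(X,Y) = 2.75908 bits, so
I(X;Y) = 1.51615 + 1.40411 - 2.75908 = 0.1612 bits ✓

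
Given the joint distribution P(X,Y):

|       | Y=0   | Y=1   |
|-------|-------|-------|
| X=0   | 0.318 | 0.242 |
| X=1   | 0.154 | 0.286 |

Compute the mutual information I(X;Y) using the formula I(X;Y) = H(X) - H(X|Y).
0.0342 bits

I(X;Y) = H(X) - H(X|Y)

Marginal of X (row sums):
  P(X=0) = 0.318 + 0.242 = 0.560
  P(X=1) = 0.154 + 0.286 = 0.440
H(X) = -[0.560·log₂(0.560) + 0.440·log₂(0.440)]
  = 0.46844 + 0.52115 = 0.9896 bits

Marginal of Y (column sums):
  P(Y=0) = 0.318 + 0.154 = 0.472
  P(Y=1) = 0.242 + 0.286 = 0.528
H(X|Y) = Σ_y P(y)·H(X|Y=y):
  Y=0: P(Y=0) = 0.472, P(X|Y=0) = (159/236, 77/236) → H(X|Y=0) = 0.91107
  Y=1: P(Y=1) = 0.528, P(X|Y=1) = (11/24, 13/24) → H(X|Y=1) = 0.99498
H(X|Y) = 0.472·0.91107 + 0.528·0.99498 = 0.9554 bits

I(X;Y) = H(X) - H(X|Y) = 0.9896 - 0.9554 = 0.0342 bits

Cross-check via I(X;Y) = H(X) + H(Y) - H(X,Y): computing H(Y) from the column sums and H(X,Y) from the 4 cells in the same way gives H(Y) = 0.9977 bits and H(X,Y) = 1.9531 bits, so
I(X;Y) = 0.9896 + 0.9977 - 1.9531 = 0.0342 bits ✓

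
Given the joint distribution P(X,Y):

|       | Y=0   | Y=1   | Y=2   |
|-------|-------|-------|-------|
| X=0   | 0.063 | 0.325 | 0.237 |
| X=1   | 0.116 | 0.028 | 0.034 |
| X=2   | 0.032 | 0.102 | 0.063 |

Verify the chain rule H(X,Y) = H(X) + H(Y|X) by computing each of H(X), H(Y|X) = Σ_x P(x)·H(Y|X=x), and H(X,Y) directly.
H(X) = 1.3287 bits, H(Y|X) = 1.3587 bits, H(X,Y) = 2.6874 bits

Marginal of X (row sums):
  P(X=0) = 0.063 + 0.325 + 0.237 = 0.625
  P(X=1) = 0.116 + 0.028 + 0.034 = 0.178
  P(X=2) = 0.032 + 0.102 + 0.063 = 0.197
H(X) = -[0.625·log₂(0.625) + 0.178·log₂(0.178) + 0.197·log₂(0.197)]
  = 0.42379 + 0.44323 + 0.46172 = 1.3287 bits

H(Y|X) = Σ_x P(x)·H(Y|X=x):
  X=0: P(X=0) = 0.625, P(Y|X=0) = (63/625, 13/25, 237/625) → H(Y|X=0) = 1.35476
  X=1: P(X=1) = 0.178, P(Y|X=1) = (58/89, 14/89, 17/89) → H(Y|X=1) = 1.27851
  X=2: P(X=2) = 0.197, P(Y|X=2) = (32/197, 102/197, 63/197) → H(Y|X=2) = 1.44359
H(Y|X) = 0.625·1.35476 + 0.178·1.27851 + 0.197·1.44359 = 1.3587 bits

H(X,Y) = -Σ_{x,y} P(x,y) log₂ P(x,y). Per-cell terms -P(x,y)·log₂P(x,y):
  X=0: 0.25128, 0.52698, 0.49226
  X=1: 0.36051, 0.14444, 0.16586
  X=2: 0.15891, 0.33592, 0.25128
Sum of the 9 terms: H(X,Y) = 2.6874 bits

Chain rule check:
  H(X) + H(Y|X) = 1.3287 + 1.3587 = 2.6874 bits
  H(X,Y) = 2.6874 bits
✓ Chain rule verified.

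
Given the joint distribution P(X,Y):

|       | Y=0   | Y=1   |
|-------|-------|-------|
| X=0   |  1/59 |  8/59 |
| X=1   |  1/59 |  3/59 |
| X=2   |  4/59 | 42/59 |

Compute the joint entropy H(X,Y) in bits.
1.4211 bits

H(X,Y) = -Σ_{x,y} P(x,y) log₂ P(x,y). Per-cell terms -P(x,y)·log₂P(x,y):
  X=0: 0.09971, 0.39087
  X=1: 0.09971, 0.21853
  X=2: 0.26323, 0.34905
Sum of the 6 terms: H(X,Y) = 1.4211 bits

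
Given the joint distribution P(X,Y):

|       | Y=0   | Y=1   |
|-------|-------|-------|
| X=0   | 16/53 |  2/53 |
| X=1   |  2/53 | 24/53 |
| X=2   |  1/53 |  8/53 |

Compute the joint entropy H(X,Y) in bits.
1.9159 bits

H(X,Y) = -Σ_{x,y} P(x,y) log₂ P(x,y). Per-cell terms -P(x,y)·log₂P(x,y):
  X=0: 0.5216, 0.1784
  X=1: 0.1784, 0.5176
  X=2: 0.1081, 0.4118
Sum of the 6 terms: H(X,Y) = 1.9159 bits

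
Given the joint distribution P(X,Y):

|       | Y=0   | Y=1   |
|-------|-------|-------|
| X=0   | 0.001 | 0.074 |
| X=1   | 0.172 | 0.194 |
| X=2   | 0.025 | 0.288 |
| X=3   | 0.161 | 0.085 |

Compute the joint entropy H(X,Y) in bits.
2.5605 bits

H(X,Y) = -Σ_{x,y} P(x,y) log₂ P(x,y). Per-cell terms -P(x,y)·log₂P(x,y):
  X=0: 0.0100, 0.2780
  X=1: 0.4368, 0.4590
  X=2: 0.1330, 0.5172
  X=3: 0.4242, 0.3023
Sum of the 8 terms: H(X,Y) = 2.5605 bits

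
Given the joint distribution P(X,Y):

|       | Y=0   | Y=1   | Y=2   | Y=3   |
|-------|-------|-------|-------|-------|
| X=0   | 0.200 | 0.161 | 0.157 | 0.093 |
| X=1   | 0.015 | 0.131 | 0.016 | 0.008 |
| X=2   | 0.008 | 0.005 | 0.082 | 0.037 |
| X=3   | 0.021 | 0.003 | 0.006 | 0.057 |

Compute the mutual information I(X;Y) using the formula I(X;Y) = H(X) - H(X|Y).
0.3036 bits

I(X;Y) = H(X) - H(X|Y)

Marginal of X (row sums):
  P(X=0) = 0.200 + 0.161 + 0.157 + 0.093 = 0.611
  P(X=1) = 0.015 + 0.131 + 0.016 + 0.008 = 0.170
  P(X=2) = 0.008 + 0.005 + 0.082 + 0.037 = 0.132
  P(X=3) = 0.021 + 0.003 + 0.006 + 0.057 = 0.087
H(X) = -[0.611·log₂(0.611) + 0.170·log₂(0.170) + 0.132·log₂(0.132) + 0.087·log₂(0.087)]
  = 0.4343 + 0.4346 + 0.3856 + 0.3065 = 1.5610 bits

Marginal of Y (column sums):
  P(Y=0) = 0.200 + 0.015 + 0.008 + 0.021 = 0.244
  P(Y=1) = 0.161 + 0.131 + 0.005 + 0.003 = 0.300
  P(Y=2) = 0.157 + 0.016 + 0.082 + 0.006 = 0.261
  P(Y=3) = 0.093 + 0.008 + 0.037 + 0.057 = 0.195
H(X|Y) = Σ_y P(y)·H(X|Y=y):
  Y=0: P(Y=0) = 0.244, P(X|Y=0) = (50/61, 15/244, 2/61, 21/244) → H(X|Y=0) = 0.9487
  Y=1: P(Y=1) = 0.300, P(X|Y=1) = (161/300, 131/300, 1/60, 1/100) → H(X|Y=1) = 1.1688
  Y=2: P(Y=2) = 0.261, P(X|Y=2) = (157/261, 16/261, 82/261, 2/87) → H(X|Y=2) = 1.3379
  Y=3: P(Y=3) = 0.195, P(X|Y=3) = (31/65, 8/195, 37/195, 19/65) → H(X|Y=3) = 1.6721
H(X|Y) = 0.244·0.9487 + 0.300·1.1688 + 0.261·1.3379 + 0.195·1.6721 = 1.2574 bits

I(X;Y) = H(X) - H(X|Y) = 1.5610 - 1.2574 = 0.3036 bits

Cross-check via I(X;Y) = H(X) + H(Y) - H(X,Y): computing H(Y) from the column sums and H(X,Y) from the 16 cells in the same way gives H(Y) = 1.9833 bits and H(X,Y) = 3.2407 bits, so
I(X;Y) = 1.5610 + 1.9833 - 3.2407 = 0.3036 bits ✓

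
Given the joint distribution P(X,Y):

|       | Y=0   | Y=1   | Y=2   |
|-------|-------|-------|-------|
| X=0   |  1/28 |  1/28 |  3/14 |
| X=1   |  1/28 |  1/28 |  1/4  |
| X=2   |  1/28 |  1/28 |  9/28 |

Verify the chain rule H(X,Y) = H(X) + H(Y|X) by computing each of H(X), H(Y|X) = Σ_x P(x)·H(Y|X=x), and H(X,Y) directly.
H(X) = 1.5722 bits, H(Y|X) = 0.9604 bits, H(X,Y) = 2.5327 bits

Marginal of X (row sums):
  P(X=0) = 1/28 + 1/28 + 3/14 = 2/7
  P(X=1) = 1/28 + 1/28 + 1/4 = 9/28
  P(X=2) = 1/28 + 1/28 + 9/28 = 11/28
H(X) = -[(2/7)·log₂(2/7) + (9/28)·log₂(9/28) + (11/28)·log₂(11/28)]
  = 0.516387 + 0.526317 + 0.529541 = 1.5722 bits

H(Y|X) = Σ_x P(x)·H(Y|X=x):
  X=0: P(X=0) = 2/7, P(Y|X=0) = (1/8, 1/8, 3/4) → H(Y|X=0) = 1.061278
  X=1: P(X=1) = 9/28, P(Y|X=1) = (1/9, 1/9, 7/9) → H(Y|X=1) = 0.986427
  X=2: P(X=2) = 11/28, P(Y|X=2) = (1/11, 1/11, 9/11) → H(Y|X=2) = 0.865857
H(Y|X) = (2/7)·1.061278 + (9/28)·0.986427 + (11/28)·0.865857 = 0.9604 bits

H(X,Y) = -Σ_{x,y} P(x,y) log₂ P(x,y). Per-cell terms -P(x,y)·log₂P(x,y):
  X=0: 0.171691, 0.171691, 0.476227
  X=1: 0.171691, 0.171691, 0.500000
  X=2: 0.171691, 0.171691, 0.526317
Sum of the 9 terms: H(X,Y) = 2.5327 bits

Chain rule check:
  H(X) + H(Y|X) = 1.5722 + 0.9604 = 2.5326 bits
  H(X,Y) = 2.5327 bits
✓ Chain rule verified (Δ = 0.0001 is 4-dp rounding noise: each of the three values was rounded independently).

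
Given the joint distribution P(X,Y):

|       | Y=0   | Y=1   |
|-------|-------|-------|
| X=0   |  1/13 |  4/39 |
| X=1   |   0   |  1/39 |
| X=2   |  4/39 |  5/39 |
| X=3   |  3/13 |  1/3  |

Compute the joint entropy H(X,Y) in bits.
2.4905 bits

H(X,Y) = -Σ_{x,y} P(x,y) log₂ P(x,y). Per-cell terms -P(x,y)·log₂P(x,y):
  X=0: 0.2846, 0.3370
  X=1: 0.0000, 0.1355
  X=2: 0.3370, 0.3799
  X=3: 0.4882, 0.5283
  (cells with P = 0 contribute 0)
Sum of the 8 terms: H(X,Y) = 2.4905 bits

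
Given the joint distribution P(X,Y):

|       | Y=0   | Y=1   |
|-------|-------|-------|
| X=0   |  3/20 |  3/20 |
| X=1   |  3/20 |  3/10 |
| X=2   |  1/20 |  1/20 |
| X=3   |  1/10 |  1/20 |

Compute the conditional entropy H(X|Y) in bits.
1.7404 bits

H(X|Y) = H(X,Y) - H(Y)

H(X,Y) = -Σ_{x,y} P(x,y) log₂ P(x,y). Per-cell terms -P(x,y)·log₂P(x,y):
  X=0: 0.41054, 0.41054
  X=1: 0.41054, 0.52109
  X=2: 0.21610, 0.21610
  X=3: 0.33219, 0.21610
Sum of the 8 terms: H(X,Y) = 2.7332 bits

Marginal of Y (column sums):
  P(Y=0) = 3/20 + 3/20 + 1/20 + 1/10 = 9/20
  P(Y=1) = 3/20 + 3/10 + 1/20 + 1/20 = 11/20
H(Y) = -[(9/20)·log₂(9/20) + (11/20)·log₂(11/20)]
  = 0.51840 + 0.47437 = 0.9928 bits

H(X|Y) = H(X,Y) - H(Y) = 2.7332 - 0.9928 = 1.7404 bits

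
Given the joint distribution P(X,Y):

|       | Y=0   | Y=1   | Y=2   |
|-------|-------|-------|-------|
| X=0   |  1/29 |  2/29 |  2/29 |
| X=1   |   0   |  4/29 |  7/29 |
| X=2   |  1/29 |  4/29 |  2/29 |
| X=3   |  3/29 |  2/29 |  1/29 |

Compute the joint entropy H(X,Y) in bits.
3.1888 bits

H(X,Y) = -Σ_{x,y} P(x,y) log₂ P(x,y). Per-cell terms -P(x,y)·log₂P(x,y):
  X=0: 0.16752, 0.26607, 0.26607
  X=1: 0.00000, 0.39420, 0.49498
  X=2: 0.16752, 0.39420, 0.26607
  X=3: 0.33859, 0.26607, 0.16752
  (cells with P = 0 contribute 0)
Sum of the 12 terms: H(X,Y) = 3.1888 bits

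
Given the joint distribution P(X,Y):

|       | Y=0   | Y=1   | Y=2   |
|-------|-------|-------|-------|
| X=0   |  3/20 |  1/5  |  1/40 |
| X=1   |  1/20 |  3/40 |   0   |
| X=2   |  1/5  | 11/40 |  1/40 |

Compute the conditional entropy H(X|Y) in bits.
1.3947 bits

H(X|Y) = H(X,Y) - H(Y)

H(X,Y) = -Σ_{x,y} P(x,y) log₂ P(x,y). Per-cell terms -P(x,y)·log₂P(x,y):
  X=0: 0.410545, 0.464386, 0.133048
  X=1: 0.216096, 0.280272, 0.000000
  X=2: 0.464386, 0.512187, 0.133048
  (cells with P = 0 contribute 0)
Sum of the 9 terms: H(X,Y) = 2.61397 bits

Marginal of Y (column sums):
  P(Y=0) = 3/20 + 1/20 + 1/5 = 2/5
  P(Y=1) = 1/5 + 3/40 + 11/40 = 11/20
  P(Y=2) = 1/40 + 0 + 1/40 = 1/20
H(Y) = -[(2/5)·log₂(2/5) + (11/20)·log₂(11/20) + (1/20)·log₂(1/20)]
  = 0.528771 + 0.474373 + 0.216096 = 1.21924 bits

H(X|Y) = H(X,Y) - H(Y) = 2.61397 - 1.21924 = 1.3947 bits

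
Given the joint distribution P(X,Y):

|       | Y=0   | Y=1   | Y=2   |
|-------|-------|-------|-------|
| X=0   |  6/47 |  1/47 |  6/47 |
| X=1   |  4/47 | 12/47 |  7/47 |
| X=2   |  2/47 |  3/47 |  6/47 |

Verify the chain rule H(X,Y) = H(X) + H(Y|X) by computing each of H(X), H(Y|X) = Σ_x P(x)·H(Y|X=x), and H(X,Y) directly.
H(X) = 1.5078 bits, H(Y|X) = 1.4095 bits, H(X,Y) = 2.9172 bits

Marginal of X (row sums):
  P(X=0) = 6/47 + 1/47 + 6/47 = 13/47
  P(X=1) = 4/47 + 12/47 + 7/47 = 23/47
  P(X=2) = 2/47 + 3/47 + 6/47 = 11/47
H(X) = -[(13/47)·log₂(13/47) + (23/47)·log₂(23/47) + (11/47)·log₂(11/47)]
  = 0.51285 + 0.50455 + 0.49036 = 1.5078 bits

H(Y|X) = Σ_x P(x)·H(Y|X=x):
  X=0: P(X=0) = 13/47, P(Y|X=0) = (6/13, 1/13, 6/13) → H(Y|X=0) = 1.31432
  X=1: P(X=1) = 23/47, P(Y|X=1) = (4/23, 12/23, 7/23) → H(Y|X=1) = 1.45091
  X=2: P(X=2) = 11/47, P(Y|X=2) = (2/11, 3/11, 6/11) → H(Y|X=2) = 1.43537
H(Y|X) = (13/47)·1.31432 + (23/47)·1.45091 + (11/47)·1.43537 = 1.4095 bits

H(X,Y) = -Σ_{x,y} P(x,y) log₂ P(x,y). Per-cell terms -P(x,y)·log₂P(x,y):
  X=0: 0.37910, 0.11818, 0.37910
  X=1: 0.30252, 0.50288, 0.40916
  X=2: 0.19381, 0.25338, 0.37910
Sum of the 9 terms: H(X,Y) = 2.9172 bits

Chain rule check:
  H(X) + H(Y|X) = 1.5078 + 1.4095 = 2.9173 bits
  H(X,Y) = 2.9172 bits
✓ Chain rule verified (Δ = 0.0001 is 4-dp rounding noise: each of the three values was rounded independently).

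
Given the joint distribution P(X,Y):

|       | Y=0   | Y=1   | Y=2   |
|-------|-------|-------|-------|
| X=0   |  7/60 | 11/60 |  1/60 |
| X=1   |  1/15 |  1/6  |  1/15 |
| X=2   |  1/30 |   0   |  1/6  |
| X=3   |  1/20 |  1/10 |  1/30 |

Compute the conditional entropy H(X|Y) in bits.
1.6243 bits

H(X|Y) = H(X,Y) - H(Y)

H(X,Y) = -Σ_{x,y} P(x,y) log₂ P(x,y). Per-cell terms -P(x,y)·log₂P(x,y):
  X=0: 0.361612, 0.448701, 0.098448
  X=1: 0.260459, 0.430827, 0.260459
  X=2: 0.163563, 0.000000, 0.430827
  X=3: 0.216096, 0.332193, 0.163563
  (cells with P = 0 contribute 0)
Sum of the 12 terms: H(X,Y) = 3.16675 bits

Marginal of Y (column sums):
  P(Y=0) = 7/60 + 1/15 + 1/30 + 1/20 = 4/15
  P(Y=1) = 11/60 + 1/6 + 0 + 1/10 = 9/20
  P(Y=2) = 1/60 + 1/15 + 1/6 + 1/30 = 17/60
H(Y) = -[(4/15)·log₂(4/15) + (9/20)·log₂(9/20) + (17/60)·log₂(17/60)]
  = 0.508504 + 0.518401 + 0.515505 = 1.54241 bits

H(X|Y) = H(X,Y) - H(Y) = 3.16675 - 1.54241 = 1.6243 bits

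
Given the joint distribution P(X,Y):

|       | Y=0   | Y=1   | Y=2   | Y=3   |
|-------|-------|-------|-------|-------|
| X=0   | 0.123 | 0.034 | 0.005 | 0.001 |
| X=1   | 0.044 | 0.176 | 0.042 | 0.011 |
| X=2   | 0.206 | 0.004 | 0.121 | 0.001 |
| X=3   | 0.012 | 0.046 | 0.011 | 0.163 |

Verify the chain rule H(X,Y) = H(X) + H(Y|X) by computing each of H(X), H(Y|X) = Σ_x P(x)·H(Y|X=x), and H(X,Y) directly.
H(X) = 1.9551 bits, H(Y|X) = 1.1930 bits, H(X,Y) = 3.1481 bits

Marginal of X (row sums):
  P(X=0) = 0.123 + 0.034 + 0.005 + 0.001 = 0.163
  P(X=1) = 0.044 + 0.176 + 0.042 + 0.011 = 0.273
  P(X=2) = 0.206 + 0.004 + 0.121 + 0.001 = 0.332
  P(X=3) = 0.012 + 0.046 + 0.011 + 0.163 = 0.232
H(X) = -[0.163·log₂(0.163) + 0.273·log₂(0.273) + 0.332·log₂(0.332) + 0.232·log₂(0.232)]
  = 0.42658 + 0.51134 + 0.52813 + 0.48901 = 1.9551 bits

H(Y|X) = Σ_x P(x)·H(Y|X=x):
  X=0: P(X=0) = 0.163, P(Y|X=0) = (123/163, 34/163, 5/163, 1/163) → H(Y|X=0) = 0.97748
  X=1: P(X=1) = 0.273, P(Y|X=1) = (44/273, 176/273, 2/13, 11/273) → H(Y|X=1) = 1.43486
  X=2: P(X=2) = 0.332, P(Y|X=2) = (103/166, 1/83, 121/332, 1/332) → H(Y|X=2) = 1.05997
  X=3: P(X=3) = 0.232, P(Y|X=3) = (3/58, 23/116, 11/232, 163/232) → H(Y|X=3) = 1.25022
H(Y|X) = 0.163·0.97748 + 0.273·1.43486 + 0.332·1.05997 + 0.232·1.25022 = 1.1930 bits

H(X,Y) = -Σ_{x,y} P(x,y) log₂ P(x,y). Per-cell terms -P(x,y)·log₂P(x,y):
  X=0: 0.37186, 0.16586, 0.03822, 0.00997
  X=1: 0.19828, 0.44112, 0.19209, 0.07157
  X=2: 0.46953, 0.03186, 0.36868, 0.00997
  X=3: 0.07657, 0.20434, 0.07157, 0.42658
Sum of the 16 terms: H(X,Y) = 3.1481 bits

Chain rule check:
  H(X) + H(Y|X) = 1.9551 + 1.1930 = 3.1481 bits
  H(X,Y) = 3.1481 bits
✓ Chain rule verified.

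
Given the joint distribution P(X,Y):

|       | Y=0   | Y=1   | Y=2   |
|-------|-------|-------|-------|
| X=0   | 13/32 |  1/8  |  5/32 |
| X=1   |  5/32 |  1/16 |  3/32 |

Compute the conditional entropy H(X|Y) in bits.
0.8903 bits

H(X|Y) = H(X,Y) - H(Y)

H(X,Y) = -Σ_{x,y} P(x,y) log₂ P(x,y). Per-cell terms -P(x,y)·log₂P(x,y):
  X=0: 0.52795, 0.37500, 0.41845
  X=1: 0.41845, 0.25000, 0.32016
Sum of the 6 terms: H(X,Y) = 2.3100 bits

Marginal of Y (column sums):
  P(Y=0) = 13/32 + 5/32 = 9/16
  P(Y=1) = 1/8 + 1/16 = 3/16
  P(Y=2) = 5/32 + 3/32 = 1/4
H(Y) = -[(9/16)·log₂(9/16) + (3/16)·log₂(3/16) + (1/4)·log₂(1/4)]
  = 0.46692 + 0.45282 + 0.50000 = 1.4197 bits

H(X|Y) = H(X,Y) - H(Y) = 2.3100 - 1.4197 = 0.8903 bits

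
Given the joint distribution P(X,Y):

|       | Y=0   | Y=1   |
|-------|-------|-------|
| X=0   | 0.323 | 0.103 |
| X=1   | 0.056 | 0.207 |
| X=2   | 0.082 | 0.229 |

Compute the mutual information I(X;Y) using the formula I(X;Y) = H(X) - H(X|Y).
0.2004 bits

I(X;Y) = H(X) - H(X|Y)

Marginal of X (row sums):
  P(X=0) = 0.323 + 0.103 = 0.426
  P(X=1) = 0.056 + 0.207 = 0.263
  P(X=2) = 0.082 + 0.229 = 0.311
H(X) = -[0.426·log₂(0.426) + 0.263·log₂(0.263) + 0.311·log₂(0.311)]
  = 0.524438 + 0.506766 + 0.524039 = 1.55524 bits

Marginal of Y (column sums):
  P(Y=0) = 0.323 + 0.056 + 0.082 = 0.461
  P(Y=1) = 0.103 + 0.207 + 0.229 = 0.539
H(X|Y) = Σ_y P(y)·H(X|Y=y):
  Y=0: P(Y=0) = 0.461, P(X|Y=0) = (323/461, 56/461, 82/461) → H(X|Y=0) = 1.172132
  Y=1: P(Y=1) = 0.539, P(X|Y=1) = (103/539, 207/539, 229/539) → H(X|Y=1) = 1.511175
H(X|Y) = 0.461·1.172132 + 0.539·1.511175 = 1.35488 bits

I(X;Y) = H(X) - H(X|Y) = 1.55524 - 1.35488 = 0.2004 bits

Cross-check via I(X;Y) = H(X) + H(Y) - H(X,Y): computing H(Y) from the column sums and H(X,Y) from the 6 cells in the same way gives H(Y) = 0.99561 bits and H(X,Y) = 2.35048 bits, so
I(X;Y) = 1.55524 + 0.99561 - 2.35048 = 0.2004 bits ✓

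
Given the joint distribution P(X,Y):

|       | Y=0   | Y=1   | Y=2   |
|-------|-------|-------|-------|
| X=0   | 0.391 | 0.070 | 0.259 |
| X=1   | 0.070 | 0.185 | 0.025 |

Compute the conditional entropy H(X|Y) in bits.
0.6215 bits

H(X|Y) = H(X,Y) - H(Y)

H(X,Y) = -Σ_{x,y} P(x,y) log₂ P(x,y). Per-cell terms -P(x,y)·log₂P(x,y):
  X=0: 0.52971, 0.26856, 0.50478
  X=1: 0.26856, 0.45036, 0.13305
Sum of the 6 terms: H(X,Y) = 2.1550 bits

Marginal of Y (column sums):
  P(Y=0) = 0.391 + 0.070 = 0.461
  P(Y=1) = 0.070 + 0.185 = 0.255
  P(Y=2) = 0.259 + 0.025 = 0.284
H(Y) = -[0.461·log₂(0.461) + 0.255·log₂(0.255) + 0.284·log₂(0.284)]
  = 0.51501 + 0.50271 + 0.51575 = 1.5335 bits

H(X|Y) = H(X,Y) - H(Y) = 2.1550 - 1.5335 = 0.6215 bits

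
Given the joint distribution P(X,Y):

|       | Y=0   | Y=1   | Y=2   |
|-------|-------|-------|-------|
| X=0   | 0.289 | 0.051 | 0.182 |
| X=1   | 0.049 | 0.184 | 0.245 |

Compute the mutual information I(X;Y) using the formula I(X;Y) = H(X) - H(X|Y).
0.1992 bits

I(X;Y) = H(X) - H(X|Y)

Marginal of X (row sums):
  P(X=0) = 0.289 + 0.051 + 0.182 = 0.522
  P(X=1) = 0.049 + 0.184 + 0.245 = 0.478
H(X) = -[0.522·log₂(0.522) + 0.478·log₂(0.478)]
  = 0.489572 + 0.509031 = 0.998603 bits

Marginal of Y (column sums):
  P(Y=0) = 0.289 + 0.049 = 0.338
  P(Y=1) = 0.051 + 0.184 = 0.235
  P(Y=2) = 0.182 + 0.245 = 0.427
H(X|Y) = Σ_y P(y)·H(X|Y=y):
  Y=0: P(Y=0) = 0.338, P(X|Y=0) = (289/338, 49/338) → H(X|Y=0) = 0.597109
  Y=1: P(Y=1) = 0.235, P(X|Y=1) = (51/235, 184/235) → H(X|Y=1) = 0.754691
  Y=2: P(Y=2) = 0.427, P(X|Y=2) = (26/61, 35/61) → H(X|Y=2) = 0.984240
H(X|Y) = 0.338·0.597109 + 0.235·0.754691 + 0.427·0.984240 = 0.799446 bits

I(X;Y) = H(X) - H(X|Y) = 0.998603 - 0.799446 = 0.1992 bits

Cross-check via I(X;Y) = H(X) + H(Y) - H(X,Y): computing H(Y) from the column sums and H(X,Y) from the 6 cells in the same way gives H(Y) = 1.544140 bits and H(X,Y) = 2.343586 bits, so
I(X;Y) = 0.998603 + 1.544140 - 2.343586 = 0.1992 bits ✓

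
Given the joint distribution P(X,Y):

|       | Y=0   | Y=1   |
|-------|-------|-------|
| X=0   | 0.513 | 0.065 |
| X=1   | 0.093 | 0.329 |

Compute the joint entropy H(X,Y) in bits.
1.5967 bits

H(X,Y) = -Σ_{x,y} P(x,y) log₂ P(x,y). Per-cell terms -P(x,y)·log₂P(x,y):
  X=0: 0.4940, 0.2563
  X=1: 0.3187, 0.5277
Sum of the 4 terms: H(X,Y) = 1.5967 bits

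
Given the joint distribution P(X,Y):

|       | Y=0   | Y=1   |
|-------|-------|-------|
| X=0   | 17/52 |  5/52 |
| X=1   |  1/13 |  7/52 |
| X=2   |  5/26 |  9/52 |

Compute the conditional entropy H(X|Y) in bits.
1.4485 bits

H(X|Y) = H(X,Y) - H(Y)

H(X,Y) = -Σ_{x,y} P(x,y) log₂ P(x,y). Per-cell terms -P(x,y)·log₂P(x,y):
  X=0: 0.5273, 0.3249
  X=1: 0.2846, 0.3895
  X=2: 0.4574, 0.4380
Sum of the 6 terms: H(X,Y) = 2.4217 bits

Marginal of Y (column sums):
  P(Y=0) = 17/52 + 1/13 + 5/26 = 31/52
  P(Y=1) = 5/52 + 7/52 + 9/52 = 21/52
H(Y) = -[(31/52)·log₂(31/52) + (21/52)·log₂(21/52)]
  = 0.4449 + 0.5283 = 0.9732 bits

H(X|Y) = H(X,Y) - H(Y) = 2.4217 - 0.9732 = 1.4485 bits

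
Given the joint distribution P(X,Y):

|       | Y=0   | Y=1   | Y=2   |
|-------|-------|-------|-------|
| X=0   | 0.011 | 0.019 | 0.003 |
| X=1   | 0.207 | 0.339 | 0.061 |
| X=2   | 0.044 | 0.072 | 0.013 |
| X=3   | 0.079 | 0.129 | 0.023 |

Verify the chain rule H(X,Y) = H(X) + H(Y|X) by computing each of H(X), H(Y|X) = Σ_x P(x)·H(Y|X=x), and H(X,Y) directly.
H(X) = 1.4691 bits, H(Y|X) = 1.3305 bits, H(X,Y) = 2.7996 bits

Marginal of X (row sums):
  P(X=0) = 0.011 + 0.019 + 0.003 = 0.033
  P(X=1) = 0.207 + 0.339 + 0.061 = 0.607
  P(X=2) = 0.044 + 0.072 + 0.013 = 0.129
  P(X=3) = 0.079 + 0.129 + 0.023 = 0.231
H(X) = -[0.033·log₂(0.033) + 0.607·log₂(0.607) + 0.129·log₂(0.129) + 0.231·log₂(0.231)]
  = 0.16241 + 0.43718 + 0.38114 + 0.48834 = 1.4691 bits

H(Y|X) = Σ_x P(x)·H(Y|X=x):
  X=0: P(X=0) = 0.033, P(Y|X=0) = (1/3, 19/33, 1/11) → H(Y|X=0) = 1.30139
  X=1: P(X=1) = 0.607, P(Y|X=1) = (207/607, 339/607, 61/607) → H(Y|X=1) = 1.33176
  X=2: P(X=2) = 0.129, P(Y|X=2) = (44/129, 24/43, 13/129) → H(Y|X=2) = 1.33250
  X=3: P(X=3) = 0.231, P(Y|X=3) = (79/231, 43/77, 23/231) → H(Y|X=3) = 1.33015
H(Y|X) = 0.033·1.30139 + 0.607·1.33176 + 0.129·1.33250 + 0.231·1.33015 = 1.3305 bits

H(X,Y) = -Σ_{x,y} P(x,y) log₂ P(x,y). Per-cell terms -P(x,y)·log₂P(x,y):
  X=0: 0.07157, 0.10864, 0.02514
  X=1: 0.47037, 0.52906, 0.24614
  X=2: 0.19828, 0.27330, 0.08145
  X=3: 0.28930, 0.38114, 0.12517
Sum of the 12 terms: H(X,Y) = 2.7996 bits

Chain rule check:
  H(X) + H(Y|X) = 1.4691 + 1.3305 = 2.7996 bits
  H(X,Y) = 2.7996 bits
✓ Chain rule verified.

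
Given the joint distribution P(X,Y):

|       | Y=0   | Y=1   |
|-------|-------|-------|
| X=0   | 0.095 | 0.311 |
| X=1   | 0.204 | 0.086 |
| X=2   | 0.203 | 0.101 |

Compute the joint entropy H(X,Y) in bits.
2.4200 bits

H(X,Y) = -Σ_{x,y} P(x,y) log₂ P(x,y). Per-cell terms -P(x,y)·log₂P(x,y):
  X=0: 0.322613, 0.524039
  X=1: 0.467845, 0.304399
  X=2: 0.466991, 0.334065
Sum of the 6 terms: H(X,Y) = 2.4200 bits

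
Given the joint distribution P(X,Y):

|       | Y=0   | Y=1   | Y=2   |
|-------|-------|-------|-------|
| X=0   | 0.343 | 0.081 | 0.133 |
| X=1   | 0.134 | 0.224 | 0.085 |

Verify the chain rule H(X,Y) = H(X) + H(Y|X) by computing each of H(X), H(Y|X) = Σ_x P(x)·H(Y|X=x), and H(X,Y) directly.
H(X) = 0.9906 bits, H(Y|X) = 1.3940 bits, H(X,Y) = 2.3846 bits

Marginal of X (row sums):
  P(X=0) = 0.343 + 0.081 + 0.133 = 0.557
  P(X=1) = 0.134 + 0.224 + 0.085 = 0.443
H(X) = -[0.557·log₂(0.557) + 0.443·log₂(0.443)]
  = 0.47025 + 0.52036 = 0.9906 bits

H(Y|X) = Σ_x P(x)·H(Y|X=x):
  X=0: P(X=0) = 0.557, P(Y|X=0) = (343/557, 81/557, 133/557) → H(Y|X=0) = 1.32863
  X=1: P(X=1) = 0.443, P(Y|X=1) = (134/443, 224/443, 85/443) → H(Y|X=1) = 1.47626
H(Y|X) = 0.557·1.32863 + 0.443·1.47626 = 1.3940 bits

H(X,Y) = -Σ_{x,y} P(x,y) log₂ P(x,y). Per-cell terms -P(x,y)·log₂P(x,y):
  X=0: 0.52950, 0.29370, 0.38710
  X=1: 0.38856, 0.48349, 0.30229
Sum of the 6 terms: H(X,Y) = 2.3846 bits

Chain rule check:
  H(X) + H(Y|X) = 0.9906 + 1.3940 = 2.3846 bits
  H(X,Y) = 2.3846 bits
✓ Chain rule verified.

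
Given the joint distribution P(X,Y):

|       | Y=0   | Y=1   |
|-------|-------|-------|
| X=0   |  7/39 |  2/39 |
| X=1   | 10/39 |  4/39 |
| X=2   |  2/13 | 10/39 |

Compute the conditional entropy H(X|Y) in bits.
1.4472 bits

H(X|Y) = H(X,Y) - H(Y)

H(X,Y) = -Σ_{x,y} P(x,y) log₂ P(x,y). Per-cell terms -P(x,y)·log₂P(x,y):
  X=0: 0.444778, 0.219764
  X=1: 0.503455, 0.336964
  X=2: 0.415452, 0.503455
Sum of the 6 terms: H(X,Y) = 2.423868 bits

Marginal of Y (column sums):
  P(Y=0) = 7/39 + 10/39 + 2/13 = 23/39
  P(Y=1) = 2/39 + 4/39 + 10/39 = 16/39
H(Y) = -[(23/39)·log₂(23/39) + (16/39)·log₂(16/39)]
  = 0.449290 + 0.527345 = 0.976635 bits

H(X|Y) = H(X,Y) - H(Y) = 2.423868 - 0.976635 = 1.4472 bits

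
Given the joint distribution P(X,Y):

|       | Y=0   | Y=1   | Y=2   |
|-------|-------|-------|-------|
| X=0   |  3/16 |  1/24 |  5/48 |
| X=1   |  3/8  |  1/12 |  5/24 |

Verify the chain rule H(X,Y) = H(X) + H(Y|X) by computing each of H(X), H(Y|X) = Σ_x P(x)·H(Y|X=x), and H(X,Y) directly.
H(X) = 0.9183 bits, H(Y|X) = 1.3663 bits, H(X,Y) = 2.2846 bits

Marginal of X (row sums):
  P(X=0) = 3/16 + 1/24 + 5/48 = 1/3
  P(X=1) = 3/8 + 1/12 + 5/24 = 2/3
H(X) = -[(1/3)·log₂(1/3) + (2/3)·log₂(2/3)]
  = 0.52832 + 0.38998 = 0.9183 bits

H(Y|X) = Σ_x P(x)·H(Y|X=x):
  X=0: P(X=0) = 1/3, P(Y|X=0) = (9/16, 1/8, 5/16) → H(Y|X=0) = 1.36631
  X=1: P(X=1) = 2/3, P(Y|X=1) = (9/16, 1/8, 5/16) → H(Y|X=1) = 1.36631
H(Y|X) = (1/3)·1.36631 + (2/3)·1.36631 = 1.3663 bits

H(X,Y) = -Σ_{x,y} P(x,y) log₂ P(x,y). Per-cell terms -P(x,y)·log₂P(x,y):
  X=0: 0.45282, 0.19104, 0.33990
  X=1: 0.53064, 0.29875, 0.47147
Sum of the 6 terms: H(X,Y) = 2.2846 bits

Chain rule check:
  H(X) + H(Y|X) = 0.9183 + 1.3663 = 2.2846 bits
  H(X,Y) = 2.2846 bits
✓ Chain rule verified.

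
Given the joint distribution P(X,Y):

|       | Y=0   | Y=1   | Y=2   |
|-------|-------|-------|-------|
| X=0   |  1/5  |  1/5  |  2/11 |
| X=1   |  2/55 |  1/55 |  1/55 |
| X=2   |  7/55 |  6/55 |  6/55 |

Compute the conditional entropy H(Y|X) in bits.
1.5766 bits

H(Y|X) = H(X,Y) - H(X)

H(X,Y) = -Σ_{x,y} P(x,y) log₂ P(x,y). Per-cell terms -P(x,y)·log₂P(x,y):
  X=0: 0.4643856, 0.4643856, 0.4471694
  X=1: 0.1738676, 0.1051156, 0.1051156
  X=2: 0.3785097, 0.3486979, 0.3486979
Sum of the 9 terms: H(X,Y) = 2.835945 bits

Marginal of X (row sums):
  P(X=0) = 1/5 + 1/5 + 2/11 = 32/55
  P(X=1) = 2/55 + 1/55 + 1/55 = 4/55
  P(X=2) = 7/55 + 6/55 + 6/55 = 19/55
H(X) = -[(32/55)·log₂(32/55) + (4/55)·log₂(4/55) + (19/55)·log₂(19/55)]
  = 0.4546093 + 0.2750080 + 0.5297311 = 1.259348 bits

H(Y|X) = H(X,Y) - H(X) = 2.835945 - 1.259348 = 1.5766 bits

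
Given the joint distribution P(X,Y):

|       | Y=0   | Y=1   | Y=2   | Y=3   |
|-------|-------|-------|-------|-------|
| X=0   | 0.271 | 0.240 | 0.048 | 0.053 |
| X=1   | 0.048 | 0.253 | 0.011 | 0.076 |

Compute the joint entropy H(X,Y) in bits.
2.5055 bits

H(X,Y) = -Σ_{x,y} P(x,y) log₂ P(x,y). Per-cell terms -P(x,y)·log₂P(x,y):
  X=0: 0.510465, 0.494134, 0.210279, 0.224607
  X=1: 0.210279, 0.501646, 0.071570, 0.282557
Sum of the 8 terms: H(X,Y) = 2.5055 bits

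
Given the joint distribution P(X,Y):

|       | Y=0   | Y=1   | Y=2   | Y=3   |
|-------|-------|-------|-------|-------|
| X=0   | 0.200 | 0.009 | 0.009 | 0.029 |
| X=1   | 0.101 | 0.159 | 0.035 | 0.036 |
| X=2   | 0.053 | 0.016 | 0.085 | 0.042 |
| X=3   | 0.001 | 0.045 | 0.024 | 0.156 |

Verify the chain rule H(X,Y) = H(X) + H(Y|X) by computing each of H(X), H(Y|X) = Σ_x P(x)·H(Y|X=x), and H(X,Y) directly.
H(X) = 1.9720 bits, H(Y|X) = 1.4337 bits, H(X,Y) = 3.4057 bits

Marginal of X (row sums):
  P(X=0) = 0.200 + 0.009 + 0.009 + 0.029 = 0.247
  P(X=1) = 0.101 + 0.159 + 0.035 + 0.036 = 0.331
  P(X=2) = 0.053 + 0.016 + 0.085 + 0.042 = 0.196
  P(X=3) = 0.001 + 0.045 + 0.024 + 0.156 = 0.226
H(X) = -[0.247·log₂(0.247) + 0.331·log₂(0.331) + 0.196·log₂(0.196) + 0.226·log₂(0.226)]
  = 0.49830 + 0.52798 + 0.46081 + 0.48491 = 1.9720 bits

H(Y|X) = Σ_x P(x)·H(Y|X=x):
  X=0: P(X=0) = 0.247, P(Y|X=0) = (200/247, 9/247, 9/247, 29/247) → H(Y|X=0) = 0.95763
  X=1: P(X=1) = 0.331, P(Y|X=1) = (101/331, 159/331, 35/331, 36/331) → H(Y|X=1) = 1.72153
  X=2: P(X=2) = 0.196, P(Y|X=2) = (53/196, 4/49, 85/196, 3/14) → H(Y|X=2) = 1.80422
  X=3: P(X=3) = 0.226, P(Y|X=3) = (1/226, 45/226, 12/113, 78/113) → H(Y|X=3) = 1.21091
H(Y|X) = 0.247·0.95763 + 0.331·1.72153 + 0.196·1.80422 + 0.226·1.21091 = 1.4337 bits

H(X,Y) = -Σ_{x,y} P(x,y) log₂ P(x,y). Per-cell terms -P(x,y)·log₂P(x,y):
  X=0: 0.46439, 0.06116, 0.06116, 0.14813
  X=1: 0.33406, 0.42181, 0.16928, 0.17265
  X=2: 0.22461, 0.09545, 0.30229, 0.19209
  X=3: 0.00997, 0.20133, 0.12914, 0.41814
Sum of the 16 terms: H(X,Y) = 3.4057 bits

Chain rule check:
  H(X) + H(Y|X) = 1.9720 + 1.4337 = 3.4057 bits
  H(X,Y) = 3.4057 bits
✓ Chain rule verified.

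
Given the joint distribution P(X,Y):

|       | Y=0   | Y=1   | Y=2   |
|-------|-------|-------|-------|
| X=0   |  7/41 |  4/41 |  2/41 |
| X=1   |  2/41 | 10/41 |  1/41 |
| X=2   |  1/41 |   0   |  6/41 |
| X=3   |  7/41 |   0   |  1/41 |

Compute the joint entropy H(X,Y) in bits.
2.9177 bits

H(X,Y) = -Σ_{x,y} P(x,y) log₂ P(x,y). Per-cell terms -P(x,y)·log₂P(x,y):
  X=0: 0.43540, 0.32757, 0.21256
  X=1: 0.21256, 0.49649, 0.13067
  X=2: 0.13067, 0.00000, 0.40574
  X=3: 0.43540, 0.00000, 0.13067
  (cells with P = 0 contribute 0)
Sum of the 12 terms: H(X,Y) = 2.9177 bits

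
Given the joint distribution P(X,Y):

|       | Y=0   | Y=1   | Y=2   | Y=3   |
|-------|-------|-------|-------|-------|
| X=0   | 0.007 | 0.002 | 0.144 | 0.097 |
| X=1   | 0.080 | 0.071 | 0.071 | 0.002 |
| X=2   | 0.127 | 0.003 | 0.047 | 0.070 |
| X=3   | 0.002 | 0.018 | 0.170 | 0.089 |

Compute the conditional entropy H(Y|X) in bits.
1.3994 bits

H(Y|X) = H(X,Y) - H(X)

H(X,Y) = -Σ_{x,y} P(x,y) log₂ P(x,y). Per-cell terms -P(x,y)·log₂P(x,y):
  X=0: 0.05011, 0.01793, 0.40260, 0.32649
  X=1: 0.29151, 0.27094, 0.27094, 0.01793
  X=2: 0.37809, 0.02514, 0.20733, 0.26856
  X=3: 0.01793, 0.10433, 0.43459, 0.31061
Sum of the 16 terms: H(X,Y) = 3.3950 bits

Marginal of X (row sums):
  P(X=0) = 0.007 + 0.002 + 0.144 + 0.097 = 0.250
  P(X=1) = 0.080 + 0.071 + 0.071 + 0.002 = 0.224
  P(X=2) = 0.127 + 0.003 + 0.047 + 0.070 = 0.247
  P(X=3) = 0.002 + 0.018 + 0.170 + 0.089 = 0.279
H(X) = -[0.250·log₂(0.250) + 0.224·log₂(0.224) + 0.247·log₂(0.247) + 0.279·log₂(0.279)]
  = 0.50000 + 0.48349 + 0.49830 + 0.51382 = 1.9956 bits

H(Y|X) = H(X,Y) - H(X) = 3.3950 - 1.9956 = 1.3994 bits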